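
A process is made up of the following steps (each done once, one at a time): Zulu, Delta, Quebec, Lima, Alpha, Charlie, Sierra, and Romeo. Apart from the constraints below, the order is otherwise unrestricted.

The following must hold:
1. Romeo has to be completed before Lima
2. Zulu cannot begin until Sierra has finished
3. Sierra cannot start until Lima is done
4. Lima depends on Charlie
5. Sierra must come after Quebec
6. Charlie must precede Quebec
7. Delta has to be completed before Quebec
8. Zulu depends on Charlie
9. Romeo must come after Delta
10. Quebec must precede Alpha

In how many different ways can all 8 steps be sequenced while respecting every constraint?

31

2 steps have no prerequisites (Delta, Charlie), so any of them could come first.
Systematically extending each partial ordering one step at a time and counting, there are 31 complete orderings.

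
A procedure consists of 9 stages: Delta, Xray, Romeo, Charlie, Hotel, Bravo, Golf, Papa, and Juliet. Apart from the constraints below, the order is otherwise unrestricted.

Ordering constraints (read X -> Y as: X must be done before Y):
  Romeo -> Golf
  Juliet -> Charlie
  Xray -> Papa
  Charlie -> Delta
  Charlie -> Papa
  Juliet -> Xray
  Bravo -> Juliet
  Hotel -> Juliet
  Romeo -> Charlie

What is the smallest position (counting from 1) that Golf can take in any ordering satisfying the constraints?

2

Working backwards through the constraints from Golf, its only required predecessor is Romeo.
So at minimum 1 stage comes before Golf, putting Golf no earlier than position 2. That position is achievable by scheduling exactly that predecessor first.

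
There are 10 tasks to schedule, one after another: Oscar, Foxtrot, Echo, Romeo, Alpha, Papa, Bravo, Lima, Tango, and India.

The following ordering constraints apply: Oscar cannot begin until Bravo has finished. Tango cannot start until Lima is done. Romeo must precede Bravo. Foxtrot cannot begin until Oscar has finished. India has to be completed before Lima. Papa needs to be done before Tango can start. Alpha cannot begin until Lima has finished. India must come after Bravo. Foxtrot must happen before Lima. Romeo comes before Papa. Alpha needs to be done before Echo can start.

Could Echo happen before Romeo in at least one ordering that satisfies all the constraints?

There is a dependency chain Romeo → Bravo → India → Lima → Alpha → Echo, so Echo always comes after Romeo.
So no valid ordering can have Echo before Romeo.

No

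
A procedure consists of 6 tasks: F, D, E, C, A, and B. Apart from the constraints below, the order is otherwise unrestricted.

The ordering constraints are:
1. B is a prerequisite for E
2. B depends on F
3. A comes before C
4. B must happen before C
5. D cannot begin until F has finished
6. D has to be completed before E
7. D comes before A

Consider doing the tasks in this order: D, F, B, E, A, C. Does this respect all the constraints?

Here F comes after D.
Since F is required before D, the ordering is invalid.

No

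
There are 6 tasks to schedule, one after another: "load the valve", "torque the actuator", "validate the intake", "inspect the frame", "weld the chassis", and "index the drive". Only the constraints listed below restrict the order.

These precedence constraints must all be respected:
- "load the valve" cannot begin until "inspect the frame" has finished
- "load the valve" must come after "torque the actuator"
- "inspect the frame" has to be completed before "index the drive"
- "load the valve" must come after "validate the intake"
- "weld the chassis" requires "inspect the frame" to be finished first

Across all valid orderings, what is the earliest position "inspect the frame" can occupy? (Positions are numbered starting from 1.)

1

"inspect the frame" has no prerequisites at all, so it can go in position 1.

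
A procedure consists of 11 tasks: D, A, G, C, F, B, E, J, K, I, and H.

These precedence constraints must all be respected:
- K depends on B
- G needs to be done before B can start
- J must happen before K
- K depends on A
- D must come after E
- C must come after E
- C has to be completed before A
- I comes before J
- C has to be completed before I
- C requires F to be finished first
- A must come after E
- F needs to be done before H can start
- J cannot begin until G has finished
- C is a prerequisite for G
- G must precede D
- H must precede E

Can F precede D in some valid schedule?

Yes

The constraints force F before D, so yes — every valid ordering has F earlier.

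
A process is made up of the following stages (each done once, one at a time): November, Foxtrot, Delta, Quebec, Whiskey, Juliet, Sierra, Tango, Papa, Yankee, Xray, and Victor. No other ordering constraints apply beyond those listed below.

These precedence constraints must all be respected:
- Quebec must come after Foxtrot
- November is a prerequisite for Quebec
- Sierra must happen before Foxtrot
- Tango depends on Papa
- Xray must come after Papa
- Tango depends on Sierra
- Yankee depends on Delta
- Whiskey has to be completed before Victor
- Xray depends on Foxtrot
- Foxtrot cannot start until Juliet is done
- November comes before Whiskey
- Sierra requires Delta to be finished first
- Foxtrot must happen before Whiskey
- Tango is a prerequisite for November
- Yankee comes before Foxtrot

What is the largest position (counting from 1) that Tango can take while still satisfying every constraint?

Every stage that must follow Tango has to come after it. Tracing all chains starting from Tango, those stages are: November, Quebec, Whiskey, Victor — 4 in total.
So at least 4 stages follow Tango, putting Tango no later than position 8. That position is achievable by scheduling everything else first.

8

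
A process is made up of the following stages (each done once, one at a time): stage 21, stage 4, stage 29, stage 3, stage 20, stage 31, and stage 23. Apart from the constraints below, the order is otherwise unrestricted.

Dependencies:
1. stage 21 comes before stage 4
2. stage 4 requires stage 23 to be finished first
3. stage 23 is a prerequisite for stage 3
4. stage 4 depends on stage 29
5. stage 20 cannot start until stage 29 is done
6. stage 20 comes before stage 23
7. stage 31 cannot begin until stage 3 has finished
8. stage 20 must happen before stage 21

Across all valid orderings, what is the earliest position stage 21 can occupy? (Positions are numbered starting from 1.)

3

Working backwards through the constraints from stage 21, its full set of required predecessors is stage 29, stage 20 — 2 of them.
With 2 mandatory predecessors, the earliest stage 21 can sit is position 2+1 = 3, and placing just those 2 first achieves it.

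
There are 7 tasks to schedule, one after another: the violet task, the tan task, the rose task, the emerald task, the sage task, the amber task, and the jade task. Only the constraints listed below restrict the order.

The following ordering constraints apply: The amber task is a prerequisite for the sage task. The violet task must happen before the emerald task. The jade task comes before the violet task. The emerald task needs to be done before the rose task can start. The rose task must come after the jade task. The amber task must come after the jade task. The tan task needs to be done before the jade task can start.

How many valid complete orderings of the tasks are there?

10

Only the tan task has no prerequisites, so it must go first.
Systematically extending each partial ordering one task at a time and counting, there are 10 complete orderings.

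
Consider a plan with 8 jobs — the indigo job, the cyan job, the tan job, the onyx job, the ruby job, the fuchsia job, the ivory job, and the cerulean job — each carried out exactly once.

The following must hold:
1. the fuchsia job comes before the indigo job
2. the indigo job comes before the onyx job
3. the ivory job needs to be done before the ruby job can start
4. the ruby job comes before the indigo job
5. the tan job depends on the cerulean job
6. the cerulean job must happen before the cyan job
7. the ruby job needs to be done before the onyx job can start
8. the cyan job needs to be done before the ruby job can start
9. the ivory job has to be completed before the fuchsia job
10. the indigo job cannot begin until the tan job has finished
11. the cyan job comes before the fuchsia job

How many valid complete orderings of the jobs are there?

28

The jobs with no prerequisites are the ivory job, the cerulean job; any of them can be placed first.
Counting all ways to extend the partial order to a total order gives 28.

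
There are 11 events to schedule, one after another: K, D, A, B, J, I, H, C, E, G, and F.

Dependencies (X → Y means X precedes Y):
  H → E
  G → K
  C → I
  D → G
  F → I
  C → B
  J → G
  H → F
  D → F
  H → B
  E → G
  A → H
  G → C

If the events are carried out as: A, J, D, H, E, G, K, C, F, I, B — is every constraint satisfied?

Going through the constraints one by one, each required predecessor appears earlier in the sequence than its dependent — e.g. H (position 4) is before B (position 11), as required.

Yes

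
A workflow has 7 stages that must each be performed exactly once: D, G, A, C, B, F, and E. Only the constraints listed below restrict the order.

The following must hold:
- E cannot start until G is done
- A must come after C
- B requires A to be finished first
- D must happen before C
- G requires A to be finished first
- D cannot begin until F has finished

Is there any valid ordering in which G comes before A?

No

There is a dependency chain A → G, so G always comes after A.
Hence G can never be scheduled before A.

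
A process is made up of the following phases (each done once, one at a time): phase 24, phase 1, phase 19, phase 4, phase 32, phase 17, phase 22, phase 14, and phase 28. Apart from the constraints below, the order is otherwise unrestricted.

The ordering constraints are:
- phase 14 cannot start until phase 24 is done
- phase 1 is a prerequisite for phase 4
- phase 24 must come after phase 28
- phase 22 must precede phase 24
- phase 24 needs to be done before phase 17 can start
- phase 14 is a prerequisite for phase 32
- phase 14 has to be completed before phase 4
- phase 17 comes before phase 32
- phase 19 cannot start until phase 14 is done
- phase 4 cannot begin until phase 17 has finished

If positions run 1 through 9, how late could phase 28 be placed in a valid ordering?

3

The phases that are forced after phase 28, directly or by a chain of constraints, are phase 24, phase 19, phase 4, phase 32, phase 17, phase 14. That's 6 phases.
With 6 mandatory successors out of 9 phases total, the latest slot for phase 28 is 9−6 = 3, and it's reachable by doing all non-successors before phase 28.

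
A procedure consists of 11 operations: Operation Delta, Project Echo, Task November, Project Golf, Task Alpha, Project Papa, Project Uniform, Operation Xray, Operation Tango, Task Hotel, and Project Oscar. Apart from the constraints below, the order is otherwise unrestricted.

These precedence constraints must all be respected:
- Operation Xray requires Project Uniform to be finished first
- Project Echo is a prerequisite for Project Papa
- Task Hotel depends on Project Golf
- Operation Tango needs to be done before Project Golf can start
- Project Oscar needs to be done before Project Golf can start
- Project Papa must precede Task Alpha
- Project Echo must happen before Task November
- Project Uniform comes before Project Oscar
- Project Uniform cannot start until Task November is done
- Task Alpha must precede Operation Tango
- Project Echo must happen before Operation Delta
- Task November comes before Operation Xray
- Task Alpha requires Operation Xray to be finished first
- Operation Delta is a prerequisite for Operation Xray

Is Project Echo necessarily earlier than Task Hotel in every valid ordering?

Yes

Tracing the constraints gives a chain: Project Echo → Task November → Project Uniform → Project Oscar → Project Golf → Task Hotel.
That forces Project Echo before Task Hotel in every valid schedule.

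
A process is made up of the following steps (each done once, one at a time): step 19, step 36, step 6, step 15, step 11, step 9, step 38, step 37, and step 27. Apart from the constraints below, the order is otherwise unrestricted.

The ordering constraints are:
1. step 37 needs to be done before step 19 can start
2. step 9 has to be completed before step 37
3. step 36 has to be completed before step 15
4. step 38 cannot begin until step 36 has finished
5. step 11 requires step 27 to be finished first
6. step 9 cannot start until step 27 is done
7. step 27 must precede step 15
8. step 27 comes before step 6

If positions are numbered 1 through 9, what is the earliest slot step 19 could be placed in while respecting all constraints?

Working backwards through the constraints from step 19, its full set of required predecessors is step 9, step 37, step 27 — 3 of them.
With 3 mandatory predecessors, the earliest step 19 can sit is position 3+1 = 4, and placing just those 3 first achieves it.

4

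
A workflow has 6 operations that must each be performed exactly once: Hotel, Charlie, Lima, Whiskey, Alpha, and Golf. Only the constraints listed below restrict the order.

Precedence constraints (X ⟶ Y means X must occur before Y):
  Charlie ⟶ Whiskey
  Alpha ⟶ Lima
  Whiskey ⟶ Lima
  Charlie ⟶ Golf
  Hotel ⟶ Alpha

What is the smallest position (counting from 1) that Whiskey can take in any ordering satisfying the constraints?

2

The only operation forced before Whiskey (directly or transitively) is Charlie.
With 1 mandatory predecessor, the earliest Whiskey can sit is position 1+1 = 2, and placing just that one first achieves it.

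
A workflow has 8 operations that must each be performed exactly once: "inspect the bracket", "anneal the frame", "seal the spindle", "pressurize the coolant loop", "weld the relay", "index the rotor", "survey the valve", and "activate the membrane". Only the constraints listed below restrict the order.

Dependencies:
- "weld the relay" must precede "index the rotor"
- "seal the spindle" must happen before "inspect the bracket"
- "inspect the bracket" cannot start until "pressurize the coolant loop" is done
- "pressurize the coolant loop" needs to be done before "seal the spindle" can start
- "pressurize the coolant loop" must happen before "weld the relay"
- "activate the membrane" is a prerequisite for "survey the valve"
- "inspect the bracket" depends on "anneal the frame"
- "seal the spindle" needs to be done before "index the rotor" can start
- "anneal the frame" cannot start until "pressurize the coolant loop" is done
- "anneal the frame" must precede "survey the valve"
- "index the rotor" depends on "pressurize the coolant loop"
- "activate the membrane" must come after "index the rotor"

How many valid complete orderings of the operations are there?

"pressurize the coolant loop" is the only operation with nothing required before it, so every ordering starts there.
Enumerating by repeatedly choosing an available operation (one whose prerequisites are all placed) gives 36 distinct complete orderings.

36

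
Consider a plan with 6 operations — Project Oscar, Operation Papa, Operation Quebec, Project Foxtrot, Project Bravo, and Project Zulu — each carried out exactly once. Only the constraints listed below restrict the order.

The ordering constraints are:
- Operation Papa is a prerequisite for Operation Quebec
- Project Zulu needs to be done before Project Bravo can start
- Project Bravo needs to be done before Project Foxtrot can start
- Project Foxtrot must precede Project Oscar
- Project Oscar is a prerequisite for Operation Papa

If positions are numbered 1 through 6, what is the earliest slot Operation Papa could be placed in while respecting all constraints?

The operations that are forced before Operation Papa, directly or transitively, are Project Oscar, Project Foxtrot, Project Bravo, Project Zulu. That's 4 operations.
So at minimum 4 operations come before Operation Papa, putting Operation Papa no earlier than position 5. That position is achievable by scheduling exactly those predecessors first.

5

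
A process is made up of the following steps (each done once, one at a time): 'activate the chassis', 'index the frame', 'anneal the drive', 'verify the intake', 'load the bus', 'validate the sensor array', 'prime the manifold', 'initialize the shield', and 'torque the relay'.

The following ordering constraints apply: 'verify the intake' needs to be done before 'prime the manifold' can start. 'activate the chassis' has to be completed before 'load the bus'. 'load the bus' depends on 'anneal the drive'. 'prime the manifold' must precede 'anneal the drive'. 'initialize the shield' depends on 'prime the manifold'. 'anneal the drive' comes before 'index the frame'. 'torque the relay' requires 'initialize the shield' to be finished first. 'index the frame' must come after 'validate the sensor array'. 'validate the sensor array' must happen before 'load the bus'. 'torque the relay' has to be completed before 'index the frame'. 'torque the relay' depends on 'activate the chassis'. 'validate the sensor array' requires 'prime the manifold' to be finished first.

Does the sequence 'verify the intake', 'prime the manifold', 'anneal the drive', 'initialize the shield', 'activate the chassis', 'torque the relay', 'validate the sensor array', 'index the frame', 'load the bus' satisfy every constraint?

Yes

Checking each listed constraint against this order: for instance, 'anneal the drive' is in position 3 and 'load the bus' in position 9, so that constraint holds — and the remaining constraints check out the same way.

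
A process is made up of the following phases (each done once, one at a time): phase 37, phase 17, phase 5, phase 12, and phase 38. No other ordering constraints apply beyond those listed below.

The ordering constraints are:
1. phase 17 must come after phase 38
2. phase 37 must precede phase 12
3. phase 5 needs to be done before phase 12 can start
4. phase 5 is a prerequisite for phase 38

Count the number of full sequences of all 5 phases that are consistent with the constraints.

9

2 phases have no prerequisites (phase 37, phase 5), so any of them could come first.
Counting all ways to extend the partial order to a total order gives 9.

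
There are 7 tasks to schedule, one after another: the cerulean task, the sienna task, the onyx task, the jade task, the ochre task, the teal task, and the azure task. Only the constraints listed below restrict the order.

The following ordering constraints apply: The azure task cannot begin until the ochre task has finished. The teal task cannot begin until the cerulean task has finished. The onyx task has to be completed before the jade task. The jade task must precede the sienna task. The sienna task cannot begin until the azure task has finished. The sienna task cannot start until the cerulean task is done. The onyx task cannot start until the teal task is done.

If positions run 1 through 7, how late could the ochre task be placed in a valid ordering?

5

Following every chain forward from the ochre task, the tasks that must come later are the sienna task, the azure task — 2 of them.
With 2 mandatory successors out of 7 tasks total, the latest slot for the ochre task is 7−2 = 5, and it's reachable by doing all non-successors before the ochre task.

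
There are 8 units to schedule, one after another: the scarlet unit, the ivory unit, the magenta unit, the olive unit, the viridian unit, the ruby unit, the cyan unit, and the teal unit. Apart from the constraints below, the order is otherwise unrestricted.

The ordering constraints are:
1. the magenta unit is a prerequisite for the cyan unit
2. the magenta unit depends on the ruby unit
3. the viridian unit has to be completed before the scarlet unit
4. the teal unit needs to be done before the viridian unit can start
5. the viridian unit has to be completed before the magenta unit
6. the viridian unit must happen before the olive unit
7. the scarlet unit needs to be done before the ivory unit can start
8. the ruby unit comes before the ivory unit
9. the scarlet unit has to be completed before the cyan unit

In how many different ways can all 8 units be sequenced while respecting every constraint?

98

The units with no prerequisites are the ruby unit, the teal unit; any of them can be placed first.
Enumerating by repeatedly choosing an available unit (one whose prerequisites are all placed) gives 98 distinct complete orderings.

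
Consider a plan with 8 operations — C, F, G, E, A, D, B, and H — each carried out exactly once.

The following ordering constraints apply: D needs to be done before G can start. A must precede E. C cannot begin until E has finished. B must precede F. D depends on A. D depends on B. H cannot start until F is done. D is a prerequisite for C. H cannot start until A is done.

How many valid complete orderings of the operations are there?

195

The operations with no prerequisites are A, B; any of them can be placed first.
Systematically extending each partial ordering one operation at a time and counting, there are 195 complete orderings.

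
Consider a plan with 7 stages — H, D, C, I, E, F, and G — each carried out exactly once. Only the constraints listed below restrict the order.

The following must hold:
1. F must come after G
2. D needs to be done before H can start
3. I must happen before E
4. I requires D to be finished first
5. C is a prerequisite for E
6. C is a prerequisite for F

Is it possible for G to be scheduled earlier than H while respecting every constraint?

Nothing in the constraints forces H before G — there is no chain from H to G.
So a valid ordering placing G earlier than H exists.

Yes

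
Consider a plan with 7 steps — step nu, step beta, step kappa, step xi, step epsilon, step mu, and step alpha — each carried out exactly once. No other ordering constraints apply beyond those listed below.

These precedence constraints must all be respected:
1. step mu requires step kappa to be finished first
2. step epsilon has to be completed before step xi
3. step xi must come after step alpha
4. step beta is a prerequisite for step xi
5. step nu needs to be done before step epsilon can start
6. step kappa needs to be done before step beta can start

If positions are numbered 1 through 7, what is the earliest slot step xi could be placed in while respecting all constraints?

6

Working backwards through the constraints from step xi, its full set of required predecessors is step nu, step beta, step kappa, step epsilon, step alpha — 5 of them.
So at minimum 5 steps come before step xi, putting step xi no earlier than position 6. That position is achievable by scheduling exactly those predecessors first.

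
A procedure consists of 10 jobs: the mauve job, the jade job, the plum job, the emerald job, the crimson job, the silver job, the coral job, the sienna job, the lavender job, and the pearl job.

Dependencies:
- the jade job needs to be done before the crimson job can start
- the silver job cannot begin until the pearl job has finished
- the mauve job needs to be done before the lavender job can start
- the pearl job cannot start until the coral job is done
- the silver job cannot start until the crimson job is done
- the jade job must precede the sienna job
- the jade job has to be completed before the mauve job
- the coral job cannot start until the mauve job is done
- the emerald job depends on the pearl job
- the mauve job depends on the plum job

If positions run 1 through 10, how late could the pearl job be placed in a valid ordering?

8

The jobs that are forced after the pearl job, directly or by a chain of constraints, are the emerald job, the silver job. That's 2 jobs.
With 2 mandatory successors out of 10 jobs total, the latest slot for the pearl job is 10−2 = 8, and it's reachable by doing all non-successors before the pearl job.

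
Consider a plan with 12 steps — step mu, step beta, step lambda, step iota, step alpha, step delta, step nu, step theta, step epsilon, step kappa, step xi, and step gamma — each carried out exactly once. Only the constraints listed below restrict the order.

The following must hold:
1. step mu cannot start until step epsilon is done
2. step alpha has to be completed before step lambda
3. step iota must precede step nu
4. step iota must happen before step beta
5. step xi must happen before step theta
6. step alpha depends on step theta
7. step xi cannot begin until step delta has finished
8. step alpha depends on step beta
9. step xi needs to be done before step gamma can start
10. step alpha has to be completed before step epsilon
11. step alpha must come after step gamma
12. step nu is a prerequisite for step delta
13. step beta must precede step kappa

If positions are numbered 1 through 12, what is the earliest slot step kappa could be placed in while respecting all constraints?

3

Working backwards through the constraints from step kappa, its full set of required predecessors is step beta, step iota — 2 of them.
So at minimum 2 steps come before step kappa, putting step kappa no earlier than position 3. That position is achievable by scheduling exactly those predecessors first.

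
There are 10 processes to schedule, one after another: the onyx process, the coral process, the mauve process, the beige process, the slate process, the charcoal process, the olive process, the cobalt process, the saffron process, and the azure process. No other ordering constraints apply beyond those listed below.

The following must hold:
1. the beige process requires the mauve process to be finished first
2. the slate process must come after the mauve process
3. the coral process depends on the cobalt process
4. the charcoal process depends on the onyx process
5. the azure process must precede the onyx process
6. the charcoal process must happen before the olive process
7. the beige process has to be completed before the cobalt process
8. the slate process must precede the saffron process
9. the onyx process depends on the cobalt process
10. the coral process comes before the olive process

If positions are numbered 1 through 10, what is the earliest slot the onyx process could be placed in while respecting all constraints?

The processes that are forced before the onyx process, directly or transitively, are the mauve process, the beige process, the cobalt process, the azure process. That's 4 processes.
With 4 mandatory predecessors, the earliest the onyx process can sit is position 4+1 = 5, and placing just those 4 first achieves it.

5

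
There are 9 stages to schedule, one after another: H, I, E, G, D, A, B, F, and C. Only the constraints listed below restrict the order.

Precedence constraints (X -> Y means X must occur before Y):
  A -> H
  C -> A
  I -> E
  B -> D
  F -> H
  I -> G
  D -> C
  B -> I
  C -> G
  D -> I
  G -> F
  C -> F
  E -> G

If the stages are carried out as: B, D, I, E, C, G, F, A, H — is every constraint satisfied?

Yes

Going through the constraints one by one, each required predecessor appears earlier in the sequence than its dependent — e.g. C (position 5) is before A (position 8), as required.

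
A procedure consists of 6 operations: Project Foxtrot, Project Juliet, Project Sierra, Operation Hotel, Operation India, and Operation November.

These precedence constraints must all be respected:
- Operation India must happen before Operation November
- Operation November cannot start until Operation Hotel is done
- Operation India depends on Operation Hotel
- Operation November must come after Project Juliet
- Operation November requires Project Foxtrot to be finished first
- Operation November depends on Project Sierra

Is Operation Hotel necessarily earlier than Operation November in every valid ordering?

Yes

Tracing the constraints gives a chain: Operation Hotel → Operation November.
Hence Operation Hotel necessarily comes before Operation November.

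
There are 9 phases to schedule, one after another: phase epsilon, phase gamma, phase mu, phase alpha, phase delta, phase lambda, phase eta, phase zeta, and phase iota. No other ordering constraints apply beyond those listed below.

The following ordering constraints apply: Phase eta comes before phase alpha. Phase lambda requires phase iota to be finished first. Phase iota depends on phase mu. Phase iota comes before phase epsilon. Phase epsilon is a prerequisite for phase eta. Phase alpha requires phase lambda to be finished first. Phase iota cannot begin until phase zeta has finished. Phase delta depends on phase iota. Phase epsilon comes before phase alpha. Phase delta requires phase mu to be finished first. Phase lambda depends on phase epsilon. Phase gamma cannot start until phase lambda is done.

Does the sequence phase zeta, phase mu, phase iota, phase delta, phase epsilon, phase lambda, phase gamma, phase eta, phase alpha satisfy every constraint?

Every stated constraint is respected: phase epsilon sits at position 5, ahead of phase alpha at position 9, and each of the other listed pairs likewise has the predecessor earlier in the sequence.

Yes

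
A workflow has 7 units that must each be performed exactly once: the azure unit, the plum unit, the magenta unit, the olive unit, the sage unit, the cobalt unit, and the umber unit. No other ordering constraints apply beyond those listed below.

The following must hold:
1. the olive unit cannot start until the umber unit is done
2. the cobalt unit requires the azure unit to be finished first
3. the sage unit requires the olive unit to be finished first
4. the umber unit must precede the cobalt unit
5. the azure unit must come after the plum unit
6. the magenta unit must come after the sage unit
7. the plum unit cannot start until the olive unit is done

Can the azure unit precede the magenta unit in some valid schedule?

Yes

No chain of constraints runs from the magenta unit to the azure unit, so the magenta unit is not required to come first.
That means at least one valid schedule has the azure unit before the magenta unit.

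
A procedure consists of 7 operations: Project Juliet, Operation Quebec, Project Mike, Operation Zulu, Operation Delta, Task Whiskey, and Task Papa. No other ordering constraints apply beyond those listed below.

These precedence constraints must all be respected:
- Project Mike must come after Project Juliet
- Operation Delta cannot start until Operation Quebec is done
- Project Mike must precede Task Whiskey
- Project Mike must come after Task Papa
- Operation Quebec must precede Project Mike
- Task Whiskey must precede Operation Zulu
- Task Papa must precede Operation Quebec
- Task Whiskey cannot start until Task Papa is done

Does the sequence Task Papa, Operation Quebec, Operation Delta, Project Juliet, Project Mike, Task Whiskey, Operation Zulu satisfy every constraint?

Yes

Checking each listed constraint against this order: for instance, Task Papa is in position 1 and Task Whiskey in position 6, so that constraint holds — and the remaining constraints check out the same way.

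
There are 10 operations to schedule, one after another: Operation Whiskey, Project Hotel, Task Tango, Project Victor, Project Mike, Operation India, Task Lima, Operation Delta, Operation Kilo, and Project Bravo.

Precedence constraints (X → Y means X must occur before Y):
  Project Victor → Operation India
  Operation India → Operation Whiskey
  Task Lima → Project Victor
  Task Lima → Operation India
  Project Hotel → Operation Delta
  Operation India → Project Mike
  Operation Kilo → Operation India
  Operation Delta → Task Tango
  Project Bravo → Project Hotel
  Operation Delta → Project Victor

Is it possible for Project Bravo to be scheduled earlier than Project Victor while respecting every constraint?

Project Bravo is actually forced before Project Victor by the constraints, so certainly some valid ordering has Project Bravo first.

Yes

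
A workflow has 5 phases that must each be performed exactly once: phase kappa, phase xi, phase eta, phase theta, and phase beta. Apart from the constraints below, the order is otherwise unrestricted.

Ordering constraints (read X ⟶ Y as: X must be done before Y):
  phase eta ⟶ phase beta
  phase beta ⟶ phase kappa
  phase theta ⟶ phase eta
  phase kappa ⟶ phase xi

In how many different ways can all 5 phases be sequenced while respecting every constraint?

Phase theta is the only phase with nothing required before it, so every ordering starts there.
Every phase is then forced in turn, so only 1 complete ordering is consistent with the constraints.

1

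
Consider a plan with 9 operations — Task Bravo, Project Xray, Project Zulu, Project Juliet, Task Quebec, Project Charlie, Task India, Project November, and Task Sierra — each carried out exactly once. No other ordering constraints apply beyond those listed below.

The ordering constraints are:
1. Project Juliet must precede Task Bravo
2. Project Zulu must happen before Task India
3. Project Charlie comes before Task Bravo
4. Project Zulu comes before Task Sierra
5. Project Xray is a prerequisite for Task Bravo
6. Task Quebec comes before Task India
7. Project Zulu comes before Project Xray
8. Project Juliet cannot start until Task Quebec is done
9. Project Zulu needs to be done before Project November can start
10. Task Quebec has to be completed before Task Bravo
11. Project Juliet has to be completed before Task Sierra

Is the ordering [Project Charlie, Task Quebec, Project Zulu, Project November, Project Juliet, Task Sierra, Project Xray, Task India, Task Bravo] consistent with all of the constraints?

Yes

Going through the constraints one by one, each required predecessor appears earlier in the sequence than its dependent — e.g. Project Charlie (position 1) is before Task Bravo (position 9), as required.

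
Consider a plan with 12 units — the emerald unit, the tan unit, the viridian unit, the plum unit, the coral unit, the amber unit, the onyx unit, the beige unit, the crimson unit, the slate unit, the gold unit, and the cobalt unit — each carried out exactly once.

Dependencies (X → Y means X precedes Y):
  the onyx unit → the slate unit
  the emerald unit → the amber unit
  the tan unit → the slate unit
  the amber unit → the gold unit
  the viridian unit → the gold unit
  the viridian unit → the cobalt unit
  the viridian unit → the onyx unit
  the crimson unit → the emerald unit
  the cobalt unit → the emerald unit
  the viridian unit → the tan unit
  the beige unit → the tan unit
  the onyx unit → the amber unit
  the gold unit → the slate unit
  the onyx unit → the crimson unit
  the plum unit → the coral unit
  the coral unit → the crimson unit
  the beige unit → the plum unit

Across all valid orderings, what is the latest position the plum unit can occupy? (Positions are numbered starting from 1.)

6

Every unit that must follow the plum unit has to come after it. Tracing all chains starting from the plum unit, those units are: the emerald unit, the coral unit, the amber unit, the crimson unit, the slate unit, the gold unit — 6 in total.
So at least 6 units follow the plum unit, putting the plum unit no later than position 6. That position is achievable by scheduling everything else first.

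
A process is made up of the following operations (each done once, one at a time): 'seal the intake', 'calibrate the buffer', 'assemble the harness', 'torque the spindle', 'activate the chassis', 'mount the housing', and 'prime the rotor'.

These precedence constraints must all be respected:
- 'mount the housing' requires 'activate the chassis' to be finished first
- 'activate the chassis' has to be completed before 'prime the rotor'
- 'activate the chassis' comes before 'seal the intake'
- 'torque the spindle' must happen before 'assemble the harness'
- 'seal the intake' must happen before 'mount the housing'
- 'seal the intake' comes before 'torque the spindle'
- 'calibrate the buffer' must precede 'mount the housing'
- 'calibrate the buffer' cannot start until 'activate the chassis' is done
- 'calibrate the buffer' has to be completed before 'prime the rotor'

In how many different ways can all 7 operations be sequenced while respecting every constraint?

Only 'activate the chassis' has no prerequisites, so it must go first.
Enumerating by repeatedly choosing an available operation (one whose prerequisites are all placed) gives 35 distinct complete orderings.

35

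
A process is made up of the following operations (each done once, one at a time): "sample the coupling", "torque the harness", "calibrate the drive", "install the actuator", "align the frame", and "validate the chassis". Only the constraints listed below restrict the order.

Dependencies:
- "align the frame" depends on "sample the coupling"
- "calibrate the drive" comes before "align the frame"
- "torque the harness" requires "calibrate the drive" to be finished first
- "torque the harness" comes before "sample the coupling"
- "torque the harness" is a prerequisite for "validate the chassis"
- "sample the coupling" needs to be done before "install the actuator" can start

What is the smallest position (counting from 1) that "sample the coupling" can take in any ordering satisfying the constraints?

3

Working backwards through the constraints from "sample the coupling", its full set of required predecessors is "torque the harness", "calibrate the drive" — 2 of them.
So at minimum 2 operations come before "sample the coupling", putting "sample the coupling" no earlier than position 3. That position is achievable by scheduling exactly those predecessors first.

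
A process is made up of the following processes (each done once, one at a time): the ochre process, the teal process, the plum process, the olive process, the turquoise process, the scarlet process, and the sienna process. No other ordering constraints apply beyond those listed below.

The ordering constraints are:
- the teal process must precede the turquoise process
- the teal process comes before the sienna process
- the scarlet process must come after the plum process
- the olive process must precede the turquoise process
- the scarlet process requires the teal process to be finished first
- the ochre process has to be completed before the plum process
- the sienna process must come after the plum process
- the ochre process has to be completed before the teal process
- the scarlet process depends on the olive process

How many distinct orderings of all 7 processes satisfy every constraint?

2 processes have no prerequisites (the ochre process, the olive process), so any of them could come first.
Counting all ways to extend the partial order to a total order gives 58.

58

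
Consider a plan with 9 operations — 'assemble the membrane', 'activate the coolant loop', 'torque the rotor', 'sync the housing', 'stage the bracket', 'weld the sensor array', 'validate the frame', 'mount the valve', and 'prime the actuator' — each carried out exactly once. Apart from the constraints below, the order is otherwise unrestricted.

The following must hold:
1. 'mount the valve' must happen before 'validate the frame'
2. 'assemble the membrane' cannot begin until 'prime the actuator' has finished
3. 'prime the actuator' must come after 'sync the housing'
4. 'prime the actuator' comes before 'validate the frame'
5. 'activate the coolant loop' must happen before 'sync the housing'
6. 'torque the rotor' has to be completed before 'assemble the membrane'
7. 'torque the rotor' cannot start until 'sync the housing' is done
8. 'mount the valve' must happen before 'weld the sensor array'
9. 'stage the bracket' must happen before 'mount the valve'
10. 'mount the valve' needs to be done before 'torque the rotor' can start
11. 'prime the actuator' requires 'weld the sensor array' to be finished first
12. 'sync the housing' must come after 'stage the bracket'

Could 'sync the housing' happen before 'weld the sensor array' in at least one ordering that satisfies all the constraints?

Nothing in the constraints forces 'weld the sensor array' before 'sync the housing' — there is no chain from 'weld the sensor array' to 'sync the housing'.
So a valid ordering placing 'sync the housing' earlier than 'weld the sensor array' exists.

Yes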